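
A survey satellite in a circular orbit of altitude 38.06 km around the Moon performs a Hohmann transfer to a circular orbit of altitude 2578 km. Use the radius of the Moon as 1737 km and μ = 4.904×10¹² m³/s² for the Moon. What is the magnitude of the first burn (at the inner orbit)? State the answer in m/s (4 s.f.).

Δv ≈ 316.5 m/s

r₁ = 1737 + 38.06 = 1775.1 km = 1.7751×10⁶ m.
r₂ = 1737 + 2578 = 4315.0 km = 4.3150×10⁶ m.
Transfer ellipse a_t = (r₁ + r₂)/2 = 3.045×10⁶ m.
At r₁: circular v_c1 = √(μ/r₁) = 1662 m/s; transfer-perilune v_p = √[μ(2/r₁ − 1/a_t)] = 1979 m/s.
Δv₁ = v_p − v_c1 = 316.5 m/s.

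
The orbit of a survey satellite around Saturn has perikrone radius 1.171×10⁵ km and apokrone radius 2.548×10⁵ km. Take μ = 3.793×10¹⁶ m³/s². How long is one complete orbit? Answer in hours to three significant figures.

Semi-major axis a = (r_p + r_a)/2 = (1.1710×10⁵ + 2.5480×10⁵)/2 = 1.8595×10⁵ km = 1.860×10⁸ m.
By Kepler's third law T = 2π√(a³/μ) = 2π × 1.302×10⁴ = 8.181×10⁴ s.
= 22.72 hours.

T ≈ 22.7 hours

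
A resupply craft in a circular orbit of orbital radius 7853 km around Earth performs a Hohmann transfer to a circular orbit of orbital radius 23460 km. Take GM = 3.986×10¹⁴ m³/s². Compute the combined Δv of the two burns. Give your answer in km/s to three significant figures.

Δv_total ≈ 2.80 km/s

r₁ = 7853 km = 7.853×10⁶ m.
r₂ = 23460 km = 2.346×10⁷ m.
Transfer ellipse a_t = (r₁ + r₂)/2 = 1.566×10⁷ m.
At r₁: circular v_c1 = √(μ/r₁) = 7124 m/s; transfer-perigee v_p = √[μ(2/r₁ − 1/a_t)] = 8721 m/s.
Δv₁ = v_p − v_c1 = 1597 m/s.
At r₂: circular v_c2 = √(μ/r₂) = 4122 m/s; transfer-apogee v_a = √[μ(2/r₂ − 1/a_t)] = 2919 m/s.
Δv₂ = v_c2 − v_a = 1203 m/s.
Total Δv = Δv₁ + Δv₂ = 2799 m/s = 2.799 km/s.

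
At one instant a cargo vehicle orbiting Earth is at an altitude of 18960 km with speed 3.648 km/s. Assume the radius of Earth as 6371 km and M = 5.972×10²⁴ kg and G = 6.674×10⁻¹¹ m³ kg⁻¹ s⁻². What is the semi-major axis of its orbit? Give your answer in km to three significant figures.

μ = GM = 6.674×10⁻¹¹ × 5.972×10²⁴ = 3.986×10¹⁴ m³/s².
r = 6371 + 18960 = 25331 km = 2.533×10⁷ m.
Specific orbital energy ε = v²/2 − μ/r = (3648)²/2 − 3.986×10¹⁴/2.533×10⁷ = -9.081×10⁶ J/kg.
Since ε = −μ/(2a), a = −μ/(2ε) = 2.195×10⁷ m = 21946 km.

a ≈ 21900 km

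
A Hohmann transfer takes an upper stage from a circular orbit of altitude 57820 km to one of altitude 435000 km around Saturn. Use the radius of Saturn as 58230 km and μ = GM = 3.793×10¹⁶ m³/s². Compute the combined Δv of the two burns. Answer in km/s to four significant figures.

Δv_total ≈ 8.282 km/s

r₁ = 58230 + 57820 = 116050 km = 1.1605×10⁸ m.
r₂ = 58230 + 435000 = 493230 km = 4.9323×10⁸ m.
Transfer ellipse a_t = (r₁ + r₂)/2 = 3.046×10⁸ m.
At r₁: circular v_c1 = √(μ/r₁) = 18080 m/s; transfer-perikrone v_p = √[μ(2/r₁ − 1/a_t)] = 23000 m/s.
Δv₁ = v_p − v_c1 = 4925 m/s.
At r₂: circular v_c2 = √(μ/r₂) = 8769 m/s; transfer-apokrone v_a = √[μ(2/r₂ − 1/a_t)] = 5412 m/s.
Δv₂ = v_c2 − v_a = 3357 m/s.
Total Δv = Δv₁ + Δv₂ = 8282 m/s = 8.282 km/s.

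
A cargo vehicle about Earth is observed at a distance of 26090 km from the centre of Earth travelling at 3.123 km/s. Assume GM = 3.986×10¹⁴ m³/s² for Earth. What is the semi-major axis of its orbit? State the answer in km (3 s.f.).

a ≈ 19200 km

r = 2.609×10⁷ m.
Specific orbital energy ε = v²/2 − μ/r = (3123)²/2 − 3.986×10¹⁴/2.609×10⁷ = -1.040×10⁷ J/kg.
Since ε = −μ/(2a), a = −μ/(2ε) = 1.916×10⁷ m = 19161 km.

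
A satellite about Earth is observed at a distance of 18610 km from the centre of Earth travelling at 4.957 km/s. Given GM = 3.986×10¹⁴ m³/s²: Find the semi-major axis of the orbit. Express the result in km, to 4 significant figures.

a ≈ 21820 km

r = 1.861×10⁷ m.
Vis-viva rearranged: 1/a = 2/r − v²/μ = 1.075×10⁻⁷ − 6.165×10⁻⁸ = 4.582×10⁻⁸ m⁻¹.
a = 2.182×10⁷ m = 21823 km.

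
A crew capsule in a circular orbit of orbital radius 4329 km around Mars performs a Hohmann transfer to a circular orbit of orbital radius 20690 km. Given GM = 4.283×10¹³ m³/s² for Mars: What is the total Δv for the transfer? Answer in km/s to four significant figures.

r₁ = 4329 km = 4.329×10⁶ m.
r₂ = 20690 km = 2.069×10⁷ m.
Transfer ellipse a_t = (r₁ + r₂)/2 = 1.251×10⁷ m.
At r₁: circular v_c1 = √(μ/r₁) = 3145 m/s; transfer-periapsis v_p = √[μ(2/r₁ − 1/a_t)] = 4045 m/s.
Δv₁ = v_p − v_c1 = 899.8 m/s.
At r₂: circular v_c2 = √(μ/r₂) = 1439 m/s; transfer-apoapsis v_a = √[μ(2/r₂ − 1/a_t)] = 846.4 m/s.
Δv₂ = v_c2 − v_a = 592.4 m/s.
Total Δv = Δv₁ + Δv₂ = 1492 m/s = 1.492 km/s.

Δv_total ≈ 1.492 km/s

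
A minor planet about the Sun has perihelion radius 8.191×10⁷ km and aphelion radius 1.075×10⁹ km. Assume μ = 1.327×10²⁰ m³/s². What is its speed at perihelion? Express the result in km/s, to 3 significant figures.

Semi-major axis a = (r_p + r_a)/2 = 5.7846×10⁸ km = 5.785×10¹¹ m.
Vis-viva: v² = μ(2/r − 1/a) = 1.327×10²⁰ × (2.442×10⁻¹¹ − 1.729×10⁻¹²) = 3.011×10⁹ m²/s².
v = 54870 m/s = 54.87 km/s.

v ≈ 54.9 km/s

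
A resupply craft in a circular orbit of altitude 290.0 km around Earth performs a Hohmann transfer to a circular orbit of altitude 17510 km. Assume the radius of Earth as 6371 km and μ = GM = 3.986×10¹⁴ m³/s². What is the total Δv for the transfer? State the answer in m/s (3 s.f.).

r₁ = 6371 + 290.0 = 6661.0 km = 6.6610×10⁶ m.
r₂ = 6371 + 17510 = 23881 km = 2.3881×10⁷ m.
Transfer ellipse a_t = (r₁ + r₂)/2 = 1.527×10⁷ m.
At r₁: circular v_c1 = √(μ/r₁) = 7736 m/s; transfer-perigee v_p = √[μ(2/r₁ − 1/a_t)] = 9674 m/s.
Δv₁ = v_p − v_c1 = 1938 m/s.
At r₂: circular v_c2 = √(μ/r₂) = 4085 m/s; transfer-apogee v_a = √[μ(2/r₂ − 1/a_t)] = 2698 m/s.
Δv₂ = v_c2 − v_a = 1387 m/s.
Total Δv = Δv₁ + Δv₂ = 3325 m/s.

Δv_total ≈ 3330 m/s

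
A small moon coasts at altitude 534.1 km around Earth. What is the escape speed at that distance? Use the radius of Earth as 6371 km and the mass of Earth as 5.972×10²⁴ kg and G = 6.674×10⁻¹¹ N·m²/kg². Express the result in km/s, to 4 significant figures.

μ = GM = 6.674×10⁻¹¹ × 5.972×10²⁴ = 3.986×10¹⁴ m³/s².
r = 6371 + 534.1 = 6905.1 km = 6.9051×10⁶ m.
Escape speed v_esc = √(2μ/r) = √(2 × 3.986×10¹⁴ / 6.905×10⁶) = √(1.154×10⁸) = 10740 m/s.
= 10.74 km/s.

v_esc ≈ 10.74 km/s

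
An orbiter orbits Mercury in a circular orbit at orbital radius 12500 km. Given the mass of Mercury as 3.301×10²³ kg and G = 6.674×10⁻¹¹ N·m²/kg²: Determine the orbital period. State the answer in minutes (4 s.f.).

μ = GM = 6.674×10⁻¹¹ × 3.301×10²³ = 2.203×10¹³ m³/s².
r = 12500 km = 1.250×10⁷ m.
Kepler's third law: T = 2π√(r³/μ) = 2π√((1.250×10⁷)³ / 2.203×10¹³).
r³/μ = 8.865×10⁷ s², so T = 2π × 9.416×10³ = 5.916×10⁴ s.
Converting: 5.916×10⁴ s ÷ 60.00 = 986.0 minutes.

T ≈ 986.0 minutes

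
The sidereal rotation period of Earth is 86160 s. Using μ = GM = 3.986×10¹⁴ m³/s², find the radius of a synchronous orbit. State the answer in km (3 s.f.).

A synchronous orbit has period T, so by Kepler's third law a = (μT²/4π²)^(1/3).
μT²/4π² = 3.986×10¹⁴ × (8.616×10⁴)² / 39.48 = 7.495×10²² m³.
a = 4.216×10⁷ m = 42163 km.

r_sync ≈ 42200 km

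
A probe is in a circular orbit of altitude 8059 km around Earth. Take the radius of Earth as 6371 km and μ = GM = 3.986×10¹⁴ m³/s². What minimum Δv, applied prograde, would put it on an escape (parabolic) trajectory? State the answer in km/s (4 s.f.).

Δv ≈ 2.177 km/s

r = 6371 + 8059 = 14430 km = 1.4430×10⁷ m.
Circular speed v_c = √(μ/r) = 5256 m/s.
Escape speed v_esc = √(2μ/r) = √2 × v_c = 7433 m/s.
Δv = v_esc − v_c = 2177 m/s = 2.177 km/s.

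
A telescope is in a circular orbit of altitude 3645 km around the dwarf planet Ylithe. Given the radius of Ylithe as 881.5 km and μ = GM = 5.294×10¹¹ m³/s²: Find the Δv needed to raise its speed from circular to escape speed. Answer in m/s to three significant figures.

r = 881.5 + 3645 = 4526.5 km = 4.5265×10⁶ m.
Circular speed v_c = √(μ/r) = 342.0 m/s.
Escape speed v_esc = √(2μ/r) = √2 × v_c = 483.6 m/s.
Δv = v_esc − v_c = 141.7 m/s.

Δv ≈ 142 m/s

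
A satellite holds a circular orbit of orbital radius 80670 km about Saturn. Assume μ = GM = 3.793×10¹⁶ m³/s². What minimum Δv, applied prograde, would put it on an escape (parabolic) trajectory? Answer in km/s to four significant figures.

Δv ≈ 8.982 km/s

r = 80670 km = 8.067×10⁷ m.
Circular speed v_c = √(μ/r) = 21680 m/s.
Escape speed v_esc = √(2μ/r) = √2 × v_c = 30670 m/s.
Δv = v_esc − v_c = 8982 m/s = 8.982 km/s.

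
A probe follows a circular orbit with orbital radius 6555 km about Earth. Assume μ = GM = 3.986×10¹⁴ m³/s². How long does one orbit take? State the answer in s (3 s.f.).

T ≈ 5280 s

r = 6555 km = 6.555×10⁶ m.
Kepler's third law: T = 2π√(r³/μ) = 2π√((6.555×10⁶)³ / 3.986×10¹⁴).
r³/μ = 7.066×10⁵ s², so T = 2π × 8.406×10² = 5.282×10³ s.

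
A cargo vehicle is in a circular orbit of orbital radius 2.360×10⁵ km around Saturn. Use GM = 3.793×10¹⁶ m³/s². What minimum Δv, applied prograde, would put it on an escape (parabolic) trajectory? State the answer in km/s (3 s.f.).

r = 2.360×10⁵ km = 2.360×10⁸ m.
Circular speed v_c = √(μ/r) = 12680 m/s.
Escape speed v_esc = √(2μ/r) = √2 × v_c = 17930 m/s.
Δv = v_esc − v_c = 5251 m/s = 5.251 km/s.

Δv ≈ 5.25 km/s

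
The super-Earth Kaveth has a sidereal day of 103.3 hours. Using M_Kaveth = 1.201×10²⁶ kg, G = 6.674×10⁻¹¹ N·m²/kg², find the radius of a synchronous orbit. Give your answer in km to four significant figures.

μ = GM = 6.674×10⁻¹¹ × 1.201×10²⁶ = 8.015×10¹⁵ m³/s².
T = 103.3 hours = 3.719×10⁵ s.
A synchronous orbit has period T, so by Kepler's third law a = (μT²/4π²)^(1/3).
μT²/4π² = 8.015×10¹⁵ × (3.719×10⁵)² / 39.48 = 2.808×10²⁵ m³.
a = 3.039×10⁸ m = 3.0394×10⁵ km.

r_sync ≈ 3.039×10⁵ km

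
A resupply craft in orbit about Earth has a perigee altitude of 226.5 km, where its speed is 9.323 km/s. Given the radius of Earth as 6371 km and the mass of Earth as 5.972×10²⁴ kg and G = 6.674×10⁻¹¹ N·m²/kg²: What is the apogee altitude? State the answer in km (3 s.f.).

apogee altitude ≈ 10500 km

μ = GM = 6.674×10⁻¹¹ × 5.972×10²⁴ = 3.986×10¹⁴ m³/s².
r_p = 6371 + 226.5 = 6597.5 km = 6.598×10⁶ m.
Specific energy ε = v²/2 − μ/r = -1.695×10⁷ J/kg, so a = −μ/(2ε) = 1.175×10⁷ m.
The apsides satisfy r_p + r_a = 2a, so the apogee radius is 2a − r_p = 1.691×10⁷ m = 16912 km.
Apogee altitude = 16912 − 6371 = 10541 km.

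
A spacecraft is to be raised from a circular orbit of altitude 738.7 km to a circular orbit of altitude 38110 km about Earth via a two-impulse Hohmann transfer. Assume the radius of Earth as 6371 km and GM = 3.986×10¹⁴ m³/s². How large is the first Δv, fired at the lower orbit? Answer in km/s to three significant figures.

Δv ≈ 2.34 km/s

r₁ = 6371 + 738.7 = 7109.7 km = 7.1097×10⁶ m.
r₂ = 6371 + 38110 = 44481 km = 4.4481×10⁷ m.
Transfer ellipse a_t = (r₁ + r₂)/2 = 2.580×10⁷ m.
At r₁: circular v_c1 = √(μ/r₁) = 7488 m/s; transfer-perigee v_p = √[μ(2/r₁ − 1/a_t)] = 9832 m/s.
Δv₁ = v_p − v_c1 = 2345 m/s.
= 2.345 km/s.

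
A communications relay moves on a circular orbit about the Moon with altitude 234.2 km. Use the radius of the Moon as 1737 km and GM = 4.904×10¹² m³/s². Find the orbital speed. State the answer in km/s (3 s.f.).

r = 1737 + 234.2 = 1971.2 km = 1.9712×10⁶ m.
For a circular orbit v = √(μ/r) = √(4.904×10¹² / 1.971×10⁶) = √(2.488×10⁶) = 1577 m/s.
That is 1.577 km/s.

v ≈ 1.58 km/s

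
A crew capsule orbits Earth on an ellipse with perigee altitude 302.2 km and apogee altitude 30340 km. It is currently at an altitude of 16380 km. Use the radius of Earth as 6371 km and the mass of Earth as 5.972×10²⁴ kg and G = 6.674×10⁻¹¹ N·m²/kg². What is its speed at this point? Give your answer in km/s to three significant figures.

μ = GM = 6.674×10⁻¹¹ × 5.972×10²⁴ = 3.986×10¹⁴ m³/s².
r_p = 6371 + 302.2 = 6673.2 km = 6.6732×10⁶ m.
r_a = 6371 + 30340 = 36711 km = 3.6711×10⁷ m.
r = 6371 + 16380 = 22751 km = 2.275×10⁷ m.
Semi-major axis a = (r_p + r_a)/2 = 21692 km = 2.169×10⁷ m.
Vis-viva: v² = μ(2/r − 1/a) = 3.986×10¹⁴ × (8.791×10⁻⁸ − 4.610×10⁻⁸) = 1.666×10⁷ m²/s².
v = 4082 m/s = 4.082 km/s.

v ≈ 4.08 km/s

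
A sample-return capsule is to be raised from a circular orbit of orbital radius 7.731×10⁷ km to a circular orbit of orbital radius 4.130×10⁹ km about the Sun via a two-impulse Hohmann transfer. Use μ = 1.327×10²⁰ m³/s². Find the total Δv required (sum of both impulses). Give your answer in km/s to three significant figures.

r₁ = 7.731×10⁷ km = 7.731×10¹⁰ m.
r₂ = 4.130×10⁹ km = 4.130×10¹² m.
Transfer ellipse a_t = (r₁ + r₂)/2 = 2.104×10¹² m.
At r₁: circular v_c1 = √(μ/r₁) = 41430 m/s; transfer-perihelion v_p = √[μ(2/r₁ − 1/a_t)] = 58050 m/s.
Δv₁ = v_p − v_c1 = 16620 m/s.
At r₂: circular v_c2 = √(μ/r₂) = 5668 m/s; transfer-aphelion v_a = √[μ(2/r₂ − 1/a_t)] = 1087 m/s.
Δv₂ = v_c2 − v_a = 4582 m/s.
Total Δv = Δv₁ + Δv₂ = 21200 m/s = 21.20 km/s.

Δv_total ≈ 21.2 km/s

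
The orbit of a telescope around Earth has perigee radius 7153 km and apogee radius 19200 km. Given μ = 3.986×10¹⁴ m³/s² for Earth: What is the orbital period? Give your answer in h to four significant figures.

Semi-major axis a = (r_p + r_a)/2 = (7153.0 + 19200)/2 = 13176 km = 1.318×10⁷ m.
By Kepler's third law T = 2π√(a³/μ) = 2π × 2.396×10³ = 1.505×10⁴ s.
= 4.181 h.

T ≈ 4.181 h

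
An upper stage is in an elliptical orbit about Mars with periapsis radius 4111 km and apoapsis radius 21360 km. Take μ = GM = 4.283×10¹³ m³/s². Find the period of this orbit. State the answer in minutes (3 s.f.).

T ≈ 727 minutes

Semi-major axis a = (r_p + r_a)/2 = (4111.0 + 21360)/2 = 12736 km = 1.274×10⁷ m.
By Kepler's third law T = 2π√(a³/μ) = 2π × 6.945×10³ = 4.363×10⁴ s.
= 727.2 minutes.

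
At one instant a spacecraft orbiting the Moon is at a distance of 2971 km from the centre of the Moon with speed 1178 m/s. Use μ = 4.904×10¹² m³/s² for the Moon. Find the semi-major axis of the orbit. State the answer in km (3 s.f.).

r = 2.971×10⁶ m.
Specific orbital energy ε = v²/2 − μ/r = (1178)²/2 − 4.904×10¹²/2.971×10⁶ = -9.568×10⁵ J/kg.
Since ε = −μ/(2a), a = −μ/(2ε) = 2.563×10⁶ m = 2562.8 km.

a ≈ 2560 km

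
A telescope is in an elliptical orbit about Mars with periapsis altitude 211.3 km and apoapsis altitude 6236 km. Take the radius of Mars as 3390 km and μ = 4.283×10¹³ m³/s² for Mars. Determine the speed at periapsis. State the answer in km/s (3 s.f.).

r_p = 3390 + 211.3 = 3601.3 km = 3.6013×10⁶ m.
r_a = 3390 + 6236 = 9626.0 km = 9.6260×10⁶ m.
Semi-major axis a = (r_p + r_a)/2 = 6613.6 km = 6.614×10⁶ m.
Vis-viva: v² = μ(2/r − 1/a) = 4.283×10¹³ × (5.554×10⁻⁷ − 1.512×10⁻⁷) = 1.731×10⁷ m²/s².
v = 4161 m/s = 4.161 km/s.

v ≈ 4.16 km/s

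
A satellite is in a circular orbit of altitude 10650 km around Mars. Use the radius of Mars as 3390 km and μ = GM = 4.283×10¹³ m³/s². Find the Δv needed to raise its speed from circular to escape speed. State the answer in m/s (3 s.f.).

r = 3390 + 10650 = 14040 km = 1.4040×10⁷ m.
Circular speed v_c = √(μ/r) = 1747 m/s.
Escape speed v_esc = √(2μ/r) = √2 × v_c = 2470 m/s.
Δv = v_esc − v_c = 723.5 m/s.

Δv ≈ 723 m/s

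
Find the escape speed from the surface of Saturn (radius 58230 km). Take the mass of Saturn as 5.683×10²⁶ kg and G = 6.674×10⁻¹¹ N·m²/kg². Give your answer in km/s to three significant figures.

v_esc ≈ 36.1 km/s

μ = GM = 6.674×10⁻¹¹ × 5.683×10²⁶ = 3.793×10¹⁶ m³/s².
r = R = 5.823×10⁷ m.
Escape speed v_esc = √(2μ/r) = √(2 × 3.793×10¹⁶ / 5.823×10⁷) = √(1.303×10⁹) = 36090 m/s.
= 36.09 km/s.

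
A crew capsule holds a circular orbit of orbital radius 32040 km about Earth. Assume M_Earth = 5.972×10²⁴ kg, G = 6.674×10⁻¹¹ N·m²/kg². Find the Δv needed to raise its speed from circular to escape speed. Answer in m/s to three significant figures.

Δv ≈ 1460 m/s

μ = GM = 6.674×10⁻¹¹ × 5.972×10²⁴ = 3.986×10¹⁴ m³/s².
r = 32040 km = 3.204×10⁷ m.
Circular speed v_c = √(μ/r) = 3527 m/s.
Escape speed v_esc = √(2μ/r) = √2 × v_c = 4988 m/s.
Δv = v_esc − v_c = 1461 m/s.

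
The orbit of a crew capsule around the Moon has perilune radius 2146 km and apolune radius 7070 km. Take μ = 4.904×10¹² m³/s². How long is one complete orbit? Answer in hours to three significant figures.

Semi-major axis a = (r_p + r_a)/2 = (2146.0 + 7070.0)/2 = 4608.0 km = 4.608×10⁶ m.
By Kepler's third law T = 2π√(a³/μ) = 2π × 4.467×10³ = 2.807×10⁴ s.
= 7.796 hours.

T ≈ 7.80 hours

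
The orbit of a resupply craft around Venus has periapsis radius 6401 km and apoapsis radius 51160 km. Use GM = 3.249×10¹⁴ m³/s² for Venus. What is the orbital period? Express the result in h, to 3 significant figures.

Semi-major axis a = (r_p + r_a)/2 = (6401.0 + 51160)/2 = 28780 km = 2.878×10⁷ m.
By Kepler's third law T = 2π√(a³/μ) = 2π × 8.566×10³ = 5.382×10⁴ s.
= 14.95 h.

T ≈ 15.0 h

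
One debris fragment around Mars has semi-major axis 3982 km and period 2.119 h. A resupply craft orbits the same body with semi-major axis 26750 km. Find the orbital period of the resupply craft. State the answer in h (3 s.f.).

Kepler's third law: T² ∝ a³, so T₂ = T₁ (a₂/a₁)^(3/2).
a₂/a₁ = 6.718, (a₂/a₁)^(3/2) = 17.41.
T₂ = 2.119 × 17.41 = 36.89 h.

T₂ ≈ 36.9 h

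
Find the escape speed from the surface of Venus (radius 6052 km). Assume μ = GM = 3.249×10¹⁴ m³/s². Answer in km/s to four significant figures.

r = R = 6.052×10⁶ m.
Escape speed v_esc = √(2μ/r) = √(2 × 3.249×10¹⁴ / 6.052×10⁶) = √(1.074×10⁸) = 10360 m/s.
= 10.36 km/s.

v_esc ≈ 10.36 km/s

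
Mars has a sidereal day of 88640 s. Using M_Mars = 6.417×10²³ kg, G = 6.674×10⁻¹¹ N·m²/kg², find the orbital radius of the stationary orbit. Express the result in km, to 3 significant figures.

r_sync ≈ 20400 km

μ = GM = 6.674×10⁻¹¹ × 6.417×10²³ = 4.283×10¹³ m³/s².
A synchronous orbit has period T, so by Kepler's third law a = (μT²/4π²)^(1/3).
μT²/4π² = 4.283×10¹³ × (8.864×10⁴)² / 39.48 = 8.524×10²¹ m³.
a = 2.043×10⁷ m = 20427 km.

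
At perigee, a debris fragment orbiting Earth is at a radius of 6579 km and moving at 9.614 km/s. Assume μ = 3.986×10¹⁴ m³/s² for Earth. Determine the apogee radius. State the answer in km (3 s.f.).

r_p = 6.579×10⁶ m.
Specific energy ε = v²/2 − μ/r = -1.437×10⁷ J/kg, so a = −μ/(2ε) = 1.387×10⁷ m.
The apsides satisfy r_p + r_a = 2a, so the apogee radius is 2a − r_p = 2.116×10⁷ m = 21155 km.

apogee radius ≈ 21200 km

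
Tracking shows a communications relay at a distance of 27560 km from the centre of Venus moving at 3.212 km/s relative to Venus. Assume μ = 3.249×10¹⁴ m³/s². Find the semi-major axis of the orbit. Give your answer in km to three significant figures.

a ≈ 24500 km

r = 2.756×10⁷ m.
Vis-viva rearranged: 1/a = 2/r − v²/μ = 7.257×10⁻⁸ − 3.175×10⁻⁸ = 4.081×10⁻⁸ m⁻¹.
a = 2.450×10⁷ m = 24501 km.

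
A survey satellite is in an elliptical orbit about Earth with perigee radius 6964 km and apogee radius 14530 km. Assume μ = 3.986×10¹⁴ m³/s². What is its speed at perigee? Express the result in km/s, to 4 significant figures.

v ≈ 8.797 km/s

Semi-major axis a = (r_p + r_a)/2 = 10747 km = 1.075×10⁷ m.
Vis-viva: v² = μ(2/r − 1/a) = 3.986×10¹⁴ × (2.872×10⁻⁷ − 9.305×10⁻⁸) = 7.739×10⁷ m²/s².
v = 8797 m/s = 8.797 km/s.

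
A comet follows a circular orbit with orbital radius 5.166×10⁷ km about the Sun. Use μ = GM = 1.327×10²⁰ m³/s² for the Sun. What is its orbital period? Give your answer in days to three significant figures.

r = 5.166×10⁷ km = 5.166×10¹⁰ m.
Kepler's third law: T = 2π√(r³/μ) = 2π√((5.166×10¹⁰)³ / 1.327×10²⁰).
r³/μ = 1.039×10¹² s², so T = 2π × 1.019×10⁶ = 6.404×10⁶ s.
Converting: 6.404×10⁶ s ÷ 86400 = 74.12 days.

T ≈ 74.1 days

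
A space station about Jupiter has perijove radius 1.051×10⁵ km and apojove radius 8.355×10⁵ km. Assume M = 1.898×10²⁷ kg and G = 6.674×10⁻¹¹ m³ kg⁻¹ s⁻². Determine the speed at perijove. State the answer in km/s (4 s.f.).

v ≈ 46.27 km/s

μ = GM = 6.674×10⁻¹¹ × 1.898×10²⁷ = 1.267×10¹⁷ m³/s².
Semi-major axis a = (r_p + r_a)/2 = 4.7030×10⁵ km = 4.703×10⁸ m.
Vis-viva: v² = μ(2/r − 1/a) = 1.267×10¹⁷ × (1.903×10⁻⁸ − 2.126×10⁻⁹) = 2.141×10⁹ m²/s².
v = 46270 m/s = 46.27 km/s.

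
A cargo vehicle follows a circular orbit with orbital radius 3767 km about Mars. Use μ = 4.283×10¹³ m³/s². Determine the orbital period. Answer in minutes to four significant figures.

r = 3767 km = 3.767×10⁶ m.
Kepler's third law: T = 2π√(r³/μ) = 2π√((3.767×10⁶)³ / 4.283×10¹³).
r³/μ = 1.248×10⁶ s², so T = 2π × 1.117×10³ = 7.019×10³ s.
Converting: 7.019×10³ s ÷ 60.00 = 117.0 minutes.

T ≈ 117.0 minutes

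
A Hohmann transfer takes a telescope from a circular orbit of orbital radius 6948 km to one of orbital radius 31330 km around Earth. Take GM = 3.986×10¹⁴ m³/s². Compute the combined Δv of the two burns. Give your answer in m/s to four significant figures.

r₁ = 6948 km = 6.948×10⁶ m.
r₂ = 31330 km = 3.133×10⁷ m.
Transfer ellipse a_t = (r₁ + r₂)/2 = 1.914×10⁷ m.
At r₁: circular v_c1 = √(μ/r₁) = 7574 m/s; transfer-perigee v_p = √[μ(2/r₁ − 1/a_t)] = 9691 m/s.
Δv₁ = v_p − v_c1 = 2117 m/s.
At r₂: circular v_c2 = √(μ/r₂) = 3567 m/s; transfer-apogee v_a = √[μ(2/r₂ − 1/a_t)] = 2149 m/s.
Δv₂ = v_c2 − v_a = 1418 m/s.
Total Δv = Δv₁ + Δv₂ = 3534 m/s.

Δv_total ≈ 3534 m/s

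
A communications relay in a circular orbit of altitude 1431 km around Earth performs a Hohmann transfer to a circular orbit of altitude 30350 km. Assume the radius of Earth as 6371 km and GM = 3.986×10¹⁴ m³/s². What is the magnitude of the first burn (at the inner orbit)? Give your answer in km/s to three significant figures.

Δv ≈ 2.03 km/s

r₁ = 6371 + 1431 = 7802.0 km = 7.8020×10⁶ m.
r₂ = 6371 + 30350 = 36721 km = 3.6721×10⁷ m.
Transfer ellipse a_t = (r₁ + r₂)/2 = 2.226×10⁷ m.
At r₁: circular v_c1 = √(μ/r₁) = 7148 m/s; transfer-perigee v_p = √[μ(2/r₁ − 1/a_t)] = 9180 m/s.
Δv₁ = v_p − v_c1 = 2032 m/s.
= 2.032 km/s.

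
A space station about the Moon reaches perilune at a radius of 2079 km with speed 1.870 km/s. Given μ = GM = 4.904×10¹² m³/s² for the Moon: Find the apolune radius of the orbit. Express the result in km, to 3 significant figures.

r_p = 2.079×10⁶ m.
Specific energy ε = v²/2 − μ/r = -6.104×10⁵ J/kg, so a = −μ/(2ε) = 4.017×10⁶ m.
The apsides satisfy r_p + r_a = 2a, so the apolune radius is 2a − r_p = 5.955×10⁶ m = 5955.4 km.

apolune radius ≈ 5960 km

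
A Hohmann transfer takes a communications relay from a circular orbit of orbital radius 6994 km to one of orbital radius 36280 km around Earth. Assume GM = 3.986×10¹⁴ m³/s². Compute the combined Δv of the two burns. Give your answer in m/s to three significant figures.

Δv_total ≈ 3660 m/s

r₁ = 6994 km = 6.994×10⁶ m.
r₂ = 36280 km = 3.628×10⁷ m.
Transfer ellipse a_t = (r₁ + r₂)/2 = 2.164×10⁷ m.
At r₁: circular v_c1 = √(μ/r₁) = 7549 m/s; transfer-perigee v_p = √[μ(2/r₁ − 1/a_t)] = 9776 m/s.
Δv₁ = v_p − v_c1 = 2226 m/s.
At r₂: circular v_c2 = √(μ/r₂) = 3315 m/s; transfer-apogee v_a = √[μ(2/r₂ − 1/a_t)] = 1885 m/s.
Δv₂ = v_c2 − v_a = 1430 m/s.
Total Δv = Δv₁ + Δv₂ = 3656 m/s.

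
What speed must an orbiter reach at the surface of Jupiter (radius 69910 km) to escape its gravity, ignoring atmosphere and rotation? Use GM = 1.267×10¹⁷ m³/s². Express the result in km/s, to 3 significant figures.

v_esc ≈ 60.2 km/s

r = R = 6.991×10⁷ m.
Escape speed v_esc = √(2μ/r) = √(2 × 1.267×10¹⁷ / 6.991×10⁷) = √(3.625×10⁹) = 60210 m/s.
= 60.21 km/s.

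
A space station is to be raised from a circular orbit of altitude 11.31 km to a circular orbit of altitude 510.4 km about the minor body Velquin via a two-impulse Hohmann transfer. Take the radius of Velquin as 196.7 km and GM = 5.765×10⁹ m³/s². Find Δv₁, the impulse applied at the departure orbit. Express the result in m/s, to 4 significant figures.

r₁ = 196.7 + 11.31 = 208.01 km = 2.0801×10⁵ m.
r₂ = 196.7 + 510.4 = 707.10 km = 7.0710×10⁵ m.
Transfer ellipse a_t = (r₁ + r₂)/2 = 4.576×10⁵ m.
At r₁: circular v_c1 = √(μ/r₁) = 166.5 m/s; transfer-periapsis v_p = √[μ(2/r₁ − 1/a_t)] = 207.0 m/s.
Δv₁ = v_p − v_c1 = 40.48 m/s.

Δv ≈ 40.48 m/s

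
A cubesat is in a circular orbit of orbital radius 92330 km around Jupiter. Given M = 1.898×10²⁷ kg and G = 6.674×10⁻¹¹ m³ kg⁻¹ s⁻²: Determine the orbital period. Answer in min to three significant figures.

T ≈ 261 min

μ = GM = 6.674×10⁻¹¹ × 1.898×10²⁷ = 1.267×10¹⁷ m³/s².
r = 92330 km = 9.233×10⁷ m.
Kepler's third law: T = 2π√(r³/μ) = 2π√((9.233×10⁷)³ / 1.267×10¹⁷).
r³/μ = 6.214×10⁶ s², so T = 2π × 2.493×10³ = 1.566×10⁴ s.
Converting: 1.566×10⁴ s ÷ 60.00 = 261.0 min.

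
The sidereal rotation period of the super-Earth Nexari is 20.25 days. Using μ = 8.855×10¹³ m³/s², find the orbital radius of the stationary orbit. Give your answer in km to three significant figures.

r_sync ≈ 1.90×10⁵ km

T = 20.25 days = 1.750×10⁶ s.
A synchronous orbit has period T, so by Kepler's third law a = (μT²/4π²)^(1/3).
μT²/4π² = 8.855×10¹³ × (1.750×10⁶)² / 39.48 = 6.866×10²⁴ m³.
a = 1.901×10⁸ m = 1.9006×10⁵ km.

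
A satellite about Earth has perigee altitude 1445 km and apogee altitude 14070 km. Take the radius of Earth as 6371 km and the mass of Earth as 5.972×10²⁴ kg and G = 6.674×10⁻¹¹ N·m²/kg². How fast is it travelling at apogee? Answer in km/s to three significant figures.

μ = GM = 6.674×10⁻¹¹ × 5.972×10²⁴ = 3.986×10¹⁴ m³/s².
r_p = 6371 + 1445 = 7816.0 km = 7.8160×10⁶ m.
r_a = 6371 + 14070 = 20441 km = 2.0441×10⁷ m.
Semi-major axis a = (r_p + r_a)/2 = 14128 km = 1.413×10⁷ m.
Vis-viva: v² = μ(2/r − 1/a) = 3.986×10¹⁴ × (9.784×10⁻⁸ − 7.078×10⁻⁸) = 1.079×10⁷ m²/s².
v = 3284 m/s = 3.284 km/s.

v ≈ 3.28 km/s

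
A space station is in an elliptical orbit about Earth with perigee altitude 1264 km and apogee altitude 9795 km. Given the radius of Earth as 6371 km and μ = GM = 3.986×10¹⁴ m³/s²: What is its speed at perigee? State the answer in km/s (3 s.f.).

r_p = 6371 + 1264 = 7635.0 km = 7.6350×10⁶ m.
r_a = 6371 + 9795 = 16166 km = 1.6166×10⁷ m.
Semi-major axis a = (r_p + r_a)/2 = 11900 km = 1.190×10⁷ m.
Vis-viva: v² = μ(2/r − 1/a) = 3.986×10¹⁴ × (2.620×10⁻⁷ − 8.403×10⁻⁸) = 7.092×10⁷ m²/s².
v = 8421 m/s = 8.421 km/s.

v ≈ 8.42 km/s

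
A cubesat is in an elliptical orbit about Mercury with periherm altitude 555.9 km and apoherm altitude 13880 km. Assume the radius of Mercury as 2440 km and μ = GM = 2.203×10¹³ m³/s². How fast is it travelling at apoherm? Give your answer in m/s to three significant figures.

v ≈ 647 m/s

r_p = 2440 + 555.9 = 2995.9 km = 2.9959×10⁶ m.
r_a = 2440 + 13880 = 16320 km = 1.6320×10⁷ m.
Semi-major axis a = (r_p + r_a)/2 = 9658.0 km = 9.658×10⁶ m.
Vis-viva: v² = μ(2/r − 1/a) = 2.203×10¹³ × (1.225×10⁻⁷ − 1.035×10⁻⁷) = 4.187×10⁵ m²/s².
v = 647.1 m/s.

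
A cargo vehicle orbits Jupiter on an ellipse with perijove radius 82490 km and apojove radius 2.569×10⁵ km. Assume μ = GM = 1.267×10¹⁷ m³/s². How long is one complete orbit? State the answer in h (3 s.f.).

Semi-major axis a = (r_p + r_a)/2 = (82490 + 2.5690×10⁵)/2 = 1.6970×10⁵ km = 1.697×10⁸ m.
By Kepler's third law T = 2π√(a³/μ) = 2π × 6.210×10³ = 3.902×10⁴ s.
= 10.84 h.

T ≈ 10.8 h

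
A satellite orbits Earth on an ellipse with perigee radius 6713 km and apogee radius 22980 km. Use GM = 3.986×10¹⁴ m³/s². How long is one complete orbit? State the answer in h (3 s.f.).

Semi-major axis a = (r_p + r_a)/2 = (6713.0 + 22980)/2 = 14846 km = 1.485×10⁷ m.
By Kepler's third law T = 2π√(a³/μ) = 2π × 2.865×10³ = 1.800×10⁴ s.
= 5.001 h.

T ≈ 5.00 h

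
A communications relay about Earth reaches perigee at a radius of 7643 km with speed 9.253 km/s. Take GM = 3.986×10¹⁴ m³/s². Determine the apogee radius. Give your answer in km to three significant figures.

r_p = 7.643×10⁶ m.
Specific energy ε = v²/2 − μ/r = -9.343×10⁶ J/kg, so a = −μ/(2ε) = 2.133×10⁷ m.
The apsides satisfy r_p + r_a = 2a, so the apogee radius is 2a − r_p = 3.502×10⁷ m = 35019 km.

apogee radius ≈ 35000 km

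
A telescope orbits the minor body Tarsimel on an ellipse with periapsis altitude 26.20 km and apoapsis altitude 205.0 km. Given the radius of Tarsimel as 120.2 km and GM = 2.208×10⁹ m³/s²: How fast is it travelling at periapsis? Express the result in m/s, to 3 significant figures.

v ≈ 144 m/s

r_p = 120.2 + 26.20 = 146.40 km = 1.4640×10⁵ m.
r_a = 120.2 + 205.0 = 325.20 km = 3.2520×10⁵ m.
Semi-major axis a = (r_p + r_a)/2 = 235.80 km = 2.358×10⁵ m.
Vis-viva: v² = μ(2/r − 1/a) = 2.208×10⁹ × (1.366×10⁻⁵ − 4.241×10⁻⁶) = 2.080×10⁴ m²/s².
v = 144.2 m/s.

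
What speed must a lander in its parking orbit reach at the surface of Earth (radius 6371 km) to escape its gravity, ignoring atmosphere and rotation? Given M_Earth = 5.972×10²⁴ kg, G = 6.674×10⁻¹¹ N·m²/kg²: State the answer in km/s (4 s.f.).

v_esc ≈ 11.19 km/s

μ = GM = 6.674×10⁻¹¹ × 5.972×10²⁴ = 3.986×10¹⁴ m³/s².
r = R = 6.371×10⁶ m.
Escape speed v_esc = √(2μ/r) = √(2 × 3.986×10¹⁴ / 6.371×10⁶) = √(1.251×10⁸) = 11190 m/s.
= 11.19 km/s.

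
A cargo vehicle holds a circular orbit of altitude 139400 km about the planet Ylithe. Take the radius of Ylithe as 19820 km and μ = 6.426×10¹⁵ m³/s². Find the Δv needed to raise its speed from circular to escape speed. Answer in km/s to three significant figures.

Δv ≈ 2.63 km/s

r = 19820 + 139400 = 159220 km = 1.5922×10⁸ m.
Circular speed v_c = √(μ/r) = 6353 m/s.
Escape speed v_esc = √(2μ/r) = √2 × v_c = 8984 m/s.
Δv = v_esc − v_c = 2631 m/s = 2.631 km/s.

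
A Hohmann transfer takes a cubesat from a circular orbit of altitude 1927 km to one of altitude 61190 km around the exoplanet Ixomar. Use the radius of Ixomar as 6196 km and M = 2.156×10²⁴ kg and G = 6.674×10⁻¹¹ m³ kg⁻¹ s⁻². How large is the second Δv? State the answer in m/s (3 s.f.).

Δv ≈ 783 m/s

μ = GM = 6.674×10⁻¹¹ × 2.156×10²⁴ = 1.439×10¹⁴ m³/s².
r₁ = 6196 + 1927 = 8123.0 km = 8.1230×10⁶ m.
r₂ = 6196 + 61190 = 67386 km = 6.7386×10⁷ m.
Transfer ellipse a_t = (r₁ + r₂)/2 = 3.775×10⁷ m.
At r₁: circular v_c1 = √(μ/r₁) = 4209 m/s; transfer-periapsis v_p = √[μ(2/r₁ − 1/a_t)] = 5623 m/s.
At r₂: circular v_c2 = √(μ/r₂) = 1461 m/s; transfer-apoapsis v_a = √[μ(2/r₂ − 1/a_t)] = 677.8 m/s.
Δv₂ = v_c2 − v_a = 783.5 m/s.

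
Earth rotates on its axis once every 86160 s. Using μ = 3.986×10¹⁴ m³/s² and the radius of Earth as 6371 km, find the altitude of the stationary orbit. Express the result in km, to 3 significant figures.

h_sync ≈ 35800 km

A synchronous orbit has period T, so by Kepler's third law a = (μT²/4π²)^(1/3).
μT²/4π² = 3.986×10¹⁴ × (8.616×10⁴)² / 39.48 = 7.495×10²² m³.
a = 4.216×10⁷ m = 42163 km.
Altitude h = a − R = 42163 − 6371 = 35792 km.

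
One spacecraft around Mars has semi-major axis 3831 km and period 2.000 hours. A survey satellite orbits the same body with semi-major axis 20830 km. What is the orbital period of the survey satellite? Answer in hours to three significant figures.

T₂ ≈ 25.4 hours

Kepler's third law: T² ∝ a³, so T₂ = T₁ (a₂/a₁)^(3/2).
a₂/a₁ = 5.437, (a₂/a₁)^(3/2) = 12.68.
T₂ = 2.000 × 12.68 = 25.36 hours.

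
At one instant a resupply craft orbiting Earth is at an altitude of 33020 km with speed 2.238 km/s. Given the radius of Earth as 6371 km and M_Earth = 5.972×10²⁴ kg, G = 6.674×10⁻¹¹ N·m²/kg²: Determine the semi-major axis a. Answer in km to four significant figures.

μ = GM = 6.674×10⁻¹¹ × 5.972×10²⁴ = 3.986×10¹⁴ m³/s².
r = 6371 + 33020 = 39391 km = 3.939×10⁷ m.
Specific orbital energy ε = v²/2 − μ/r = (2238)²/2 − 3.986×10¹⁴/3.939×10⁷ = -7.614×10⁶ J/kg.
Since ε = −μ/(2a), a = −μ/(2ε) = 2.617×10⁷ m = 26174 km.

a ≈ 26170 km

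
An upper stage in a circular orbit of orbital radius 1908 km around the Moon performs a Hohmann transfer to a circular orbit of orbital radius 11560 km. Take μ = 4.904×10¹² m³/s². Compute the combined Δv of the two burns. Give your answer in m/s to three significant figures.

Δv_total ≈ 802 m/s

r₁ = 1908 km = 1.908×10⁶ m.
r₂ = 11560 km = 1.156×10⁷ m.
Transfer ellipse a_t = (r₁ + r₂)/2 = 6.734×10⁶ m.
At r₁: circular v_c1 = √(μ/r₁) = 1603 m/s; transfer-perilune v_p = √[μ(2/r₁ − 1/a_t)] = 2101 m/s.
Δv₁ = v_p − v_c1 = 497.3 m/s.
At r₂: circular v_c2 = √(μ/r₂) = 651.3 m/s; transfer-apolune v_a = √[μ(2/r₂ − 1/a_t)] = 346.7 m/s.
Δv₂ = v_c2 − v_a = 304.6 m/s.
Total Δv = Δv₁ + Δv₂ = 802.0 m/s.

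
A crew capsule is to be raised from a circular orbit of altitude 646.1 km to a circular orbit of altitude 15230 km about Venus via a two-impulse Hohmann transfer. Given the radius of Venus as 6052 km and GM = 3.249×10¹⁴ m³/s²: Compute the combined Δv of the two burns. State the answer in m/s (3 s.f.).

Δv_total ≈ 2830 m/s

r₁ = 6052 + 646.1 = 6698.1 km = 6.6981×10⁶ m.
r₂ = 6052 + 15230 = 21282 km = 2.1282×10⁷ m.
Transfer ellipse a_t = (r₁ + r₂)/2 = 1.399×10⁷ m.
At r₁: circular v_c1 = √(μ/r₁) = 6965 m/s; transfer-periapsis v_p = √[μ(2/r₁ − 1/a_t)] = 8590 m/s.
Δv₁ = v_p − v_c1 = 1625 m/s.
At r₂: circular v_c2 = √(μ/r₂) = 3907 m/s; transfer-apoapsis v_a = √[μ(2/r₂ − 1/a_t)] = 2704 m/s.
Δv₂ = v_c2 − v_a = 1204 m/s.
Total Δv = Δv₁ + Δv₂ = 2829 m/s.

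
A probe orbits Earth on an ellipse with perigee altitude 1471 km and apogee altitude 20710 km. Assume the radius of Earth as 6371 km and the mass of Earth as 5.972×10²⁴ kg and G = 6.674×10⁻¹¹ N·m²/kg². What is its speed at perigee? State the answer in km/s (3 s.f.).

μ = GM = 6.674×10⁻¹¹ × 5.972×10²⁴ = 3.986×10¹⁴ m³/s².
r_p = 6371 + 1471 = 7842.0 km = 7.8420×10⁶ m.
r_a = 6371 + 20710 = 27081 km = 2.7081×10⁷ m.
Semi-major axis a = (r_p + r_a)/2 = 17462 km = 1.746×10⁷ m.
Vis-viva: v² = μ(2/r − 1/a) = 3.986×10¹⁴ × (2.550×10⁻⁷ − 5.727×10⁻⁸) = 7.882×10⁷ m²/s².
v = 8878 m/s = 8.878 km/s.

v ≈ 8.88 km/s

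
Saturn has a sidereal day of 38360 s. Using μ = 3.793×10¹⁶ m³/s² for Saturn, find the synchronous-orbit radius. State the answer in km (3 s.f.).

r_sync ≈ 1.12×10⁵ km

A synchronous orbit has period T, so by Kepler's third law a = (μT²/4π²)^(1/3).
μT²/4π² = 3.793×10¹⁶ × (3.836×10⁴)² / 39.48 = 1.414×10²⁴ m³.
a = 1.122×10⁸ m = 1.1223×10⁵ km.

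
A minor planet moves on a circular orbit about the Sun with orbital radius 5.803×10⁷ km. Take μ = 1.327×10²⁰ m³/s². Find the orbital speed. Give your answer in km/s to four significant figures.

v ≈ 47.82 km/s

r = 5.803×10⁷ km = 5.803×10¹⁰ m.
For a circular orbit v = √(μ/r) = √(1.327×10²⁰ / 5.803×10¹⁰) = √(2.287×10⁹) = 47820 m/s.
That is 47.82 km/s.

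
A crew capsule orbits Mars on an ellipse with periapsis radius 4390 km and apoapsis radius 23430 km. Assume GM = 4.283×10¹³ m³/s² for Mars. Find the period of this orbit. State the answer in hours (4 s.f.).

Semi-major axis a = (r_p + r_a)/2 = (4390.0 + 23430)/2 = 13910 km = 1.391×10⁷ m.
By Kepler's third law T = 2π√(a³/μ) = 2π × 7.927×10³ = 4.981×10⁴ s.
= 13.84 hours.

T ≈ 13.84 hours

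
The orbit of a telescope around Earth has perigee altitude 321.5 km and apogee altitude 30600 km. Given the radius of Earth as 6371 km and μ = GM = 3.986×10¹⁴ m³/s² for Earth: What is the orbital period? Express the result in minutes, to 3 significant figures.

r_p = 6371 + 321.5 = 6692.5 km = 6.6925×10⁶ m.
r_a = 6371 + 30600 = 36971 km = 3.6971×10⁷ m.
Semi-major axis a = (r_p + r_a)/2 = (6692.5 + 36971)/2 = 21832 km = 2.183×10⁷ m.
By Kepler's third law T = 2π√(a³/μ) = 2π × 5.109×10³ = 3.210×10⁴ s.
= 535.0 minutes.

T ≈ 535 minutes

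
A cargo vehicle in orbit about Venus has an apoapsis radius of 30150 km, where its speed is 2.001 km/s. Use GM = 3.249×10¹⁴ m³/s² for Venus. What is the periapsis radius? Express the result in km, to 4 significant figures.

periapsis radius ≈ 6879 km

r_a = 3.015×10⁷ m.
Specific energy ε = v²/2 − μ/r = -8.774×10⁶ J/kg, so a = −μ/(2ε) = 1.851×10⁷ m.
The apsides satisfy r_p + r_a = 2a, so the periapsis radius is 2a − r_a = 6.879×10⁶ m = 6879.4 km.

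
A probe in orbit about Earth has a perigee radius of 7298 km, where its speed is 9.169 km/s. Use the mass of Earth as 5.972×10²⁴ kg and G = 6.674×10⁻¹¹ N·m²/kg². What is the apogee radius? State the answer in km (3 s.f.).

μ = GM = 6.674×10⁻¹¹ × 5.972×10²⁴ = 3.986×10¹⁴ m³/s².
r_p = 7.298×10⁶ m.
Specific energy ε = v²/2 − μ/r = -1.258×10⁷ J/kg, so a = −μ/(2ε) = 1.584×10⁷ m.
The apsides satisfy r_p + r_a = 2a, so the apogee radius is 2a − r_p = 2.439×10⁷ m = 24389 km.

apogee radius ≈ 24400 km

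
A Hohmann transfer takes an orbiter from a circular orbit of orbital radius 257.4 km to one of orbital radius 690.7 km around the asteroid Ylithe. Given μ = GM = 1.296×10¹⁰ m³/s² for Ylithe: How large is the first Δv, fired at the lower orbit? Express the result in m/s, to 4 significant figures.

Δv ≈ 46.46 m/s

r₁ = 257.4 km = 2.574×10⁵ m.
r₂ = 690.7 km = 6.907×10⁵ m.
Transfer ellipse a_t = (r₁ + r₂)/2 = 4.740×10⁵ m.
At r₁: circular v_c1 = √(μ/r₁) = 224.4 m/s; transfer-periapsis v_p = √[μ(2/r₁ − 1/a_t)] = 270.9 m/s.
Δv₁ = v_p − v_c1 = 46.46 m/s.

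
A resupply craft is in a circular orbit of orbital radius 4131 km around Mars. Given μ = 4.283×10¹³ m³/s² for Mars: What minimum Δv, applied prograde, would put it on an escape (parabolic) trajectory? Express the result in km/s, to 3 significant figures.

r = 4131 km = 4.131×10⁶ m.
Circular speed v_c = √(μ/r) = 3220 m/s.
Escape speed v_esc = √(2μ/r) = √2 × v_c = 4554 m/s.
Δv = v_esc − v_c = 1334 m/s = 1.334 km/s.

Δv ≈ 1.33 km/s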